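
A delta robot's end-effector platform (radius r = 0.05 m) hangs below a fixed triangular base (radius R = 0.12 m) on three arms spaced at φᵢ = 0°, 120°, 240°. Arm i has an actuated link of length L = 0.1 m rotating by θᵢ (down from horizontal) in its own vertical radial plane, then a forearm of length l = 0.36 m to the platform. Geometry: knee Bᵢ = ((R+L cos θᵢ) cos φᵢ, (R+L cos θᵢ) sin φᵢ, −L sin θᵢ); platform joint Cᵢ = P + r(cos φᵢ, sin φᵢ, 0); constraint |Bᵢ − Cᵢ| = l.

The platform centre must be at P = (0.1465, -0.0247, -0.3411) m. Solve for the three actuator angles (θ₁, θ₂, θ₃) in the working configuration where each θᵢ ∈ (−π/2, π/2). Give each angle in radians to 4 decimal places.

rotate P by −φ1: (0.1465, -0.0247, -0.3411)
  A=-0.0765, B=-0.3411, C=(l²−L²−A²−y'²−z²)/(2L)=-0.0161
  γ=atan2(-0.3411,-0.0765)=-1.7914;  ψ=arccos(-0.0459)=1.6167;  θ1=γ+ψ≈-0.1747
arm 2 (φ=120.0°): x'=-0.0946, y'=-0.1145
  e−x'=0.1646;  (l²−L²−(e−x')²−y'²−z²)/2L = -0.1849
  γ=atan2(-0.3411,0.1646)=-1.1211;  ψ=arccos(-0.4881)=2.0807;  θ2=γ+ψ≈0.9596
arm 3 (φ=240.0°): x'=-0.0519, y'=0.1392
  A=0.1219, B=-0.3411, C=(l²−L²−A²−y'²−z²)/(2L)=-0.1549
  γ=atan2(-0.3411,0.1219)=-1.2277;  ψ=arccos(-0.4277)=2.0127;  θ3=γ+ψ≈0.7850

θ₁ = -0.1747, θ₂ = 0.9596, θ₃ = 0.7850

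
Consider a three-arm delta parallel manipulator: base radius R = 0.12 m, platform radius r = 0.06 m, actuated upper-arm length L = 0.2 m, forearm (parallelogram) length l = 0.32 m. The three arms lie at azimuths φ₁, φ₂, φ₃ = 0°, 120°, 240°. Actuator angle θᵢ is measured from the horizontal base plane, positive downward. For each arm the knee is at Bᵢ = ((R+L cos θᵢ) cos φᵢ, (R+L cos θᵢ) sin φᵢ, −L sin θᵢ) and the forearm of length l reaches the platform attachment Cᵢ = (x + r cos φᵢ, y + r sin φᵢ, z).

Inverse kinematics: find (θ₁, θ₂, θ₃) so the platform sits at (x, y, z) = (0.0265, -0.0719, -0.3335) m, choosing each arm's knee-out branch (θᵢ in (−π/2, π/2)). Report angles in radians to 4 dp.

θ₁ = 0.5238, θ₂ = 0.8727, θ₃ = 0.4365

φ1=0.0° → target in arm frame (0.0265, -0.0719)
  e−x'=0.0335;  (l²−L²−(e−x')²−y'²−z²)/2L = -0.1378
  θ1 = atan2(B,A) + arccos(C/0.3352) = 0.5238
arm 2 (φ=120.0°): x'=-0.0755, y'=0.0130
  e−x'=0.1355;  (l²−L²−(e−x')²−y'²−z²)/2L = -0.1684
  θ2 = atan2(B,A) + arccos(C/0.3600) = 0.8727
rotate P by −φ3: (0.0490, 0.0589, -0.3335)
  A cos θ + B sin θ = C:  0.0110·cos θ + -0.3335·sin θ = -0.1310
  γ=atan2(-0.3335,0.0110)=-1.5379;  ψ=arccos(-0.3927)=1.9743;  θ3=γ+ψ≈0.4365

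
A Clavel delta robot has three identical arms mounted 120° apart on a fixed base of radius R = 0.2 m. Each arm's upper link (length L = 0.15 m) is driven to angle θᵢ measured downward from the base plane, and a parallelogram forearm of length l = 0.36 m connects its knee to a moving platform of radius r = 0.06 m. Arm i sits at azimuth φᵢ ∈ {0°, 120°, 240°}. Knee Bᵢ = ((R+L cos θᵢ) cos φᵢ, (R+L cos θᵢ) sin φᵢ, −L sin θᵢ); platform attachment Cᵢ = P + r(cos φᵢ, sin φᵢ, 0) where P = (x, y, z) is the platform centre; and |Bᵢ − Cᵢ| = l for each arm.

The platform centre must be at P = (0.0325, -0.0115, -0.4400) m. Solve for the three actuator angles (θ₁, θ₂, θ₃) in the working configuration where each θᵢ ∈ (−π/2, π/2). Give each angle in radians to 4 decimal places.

θ₁ = 1.0472, θ₂ = 1.3094, θ₃ = 1.2220

arm 1 (φ=0.0°): x'=0.0325, y'=-0.0115
  A=0.1075, B=-0.4400, C=(l²−L²−A²−y'²−z²)/(2L)=-0.3273
  γ=atan2(-0.4400,0.1075)=-1.3312;  ψ=arccos(-0.7226)=2.3784;  θ1=γ+ψ≈1.0472
rotate P by −φ2: (-0.0262, -0.0224, -0.4400)
  e−x'=0.1662;  (l²−L²−(e−x')²−y'²−z²)/2L = -0.3821
  √(A²+B²)=0.4703;  θ2 = -1.2096+2.5190 ≈ 1.3094
φ3=240.0° → target in arm frame (-0.0063, 0.0339)
  e−x'=0.1463;  (l²−L²−(e−x')²−y'²−z²)/2L = -0.3635
  θ3 = atan2(B,A) + arccos(C/0.4637) = 1.2220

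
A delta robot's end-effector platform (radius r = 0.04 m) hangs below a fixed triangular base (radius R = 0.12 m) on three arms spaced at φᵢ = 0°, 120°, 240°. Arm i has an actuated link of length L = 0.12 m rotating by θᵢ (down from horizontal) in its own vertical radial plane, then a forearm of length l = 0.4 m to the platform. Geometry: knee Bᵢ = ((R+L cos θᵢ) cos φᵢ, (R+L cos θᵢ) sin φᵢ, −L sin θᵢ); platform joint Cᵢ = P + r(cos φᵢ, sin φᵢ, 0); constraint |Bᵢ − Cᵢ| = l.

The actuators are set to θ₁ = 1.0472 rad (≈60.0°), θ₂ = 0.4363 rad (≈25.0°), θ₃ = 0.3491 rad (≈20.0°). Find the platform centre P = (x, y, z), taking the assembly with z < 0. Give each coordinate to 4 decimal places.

φ1=0.0°: virtual centre (0.1400, 0.0000, -0.1039), radius l
S2 = (0.1888·cos120.0°, 0.1888·sin120.0°, -0.0507) = (-0.0944, 0.1635, -0.0507)
arm 3 at φ=240.0°: (R−r)+L cos θ3 = 0.1928;  S3 = (-0.0964, -0.1669, -0.0410)
subtract pairs → two planes through P
[-0.4688 0.3269 0.1064]·P = 0.0078;  [-0.4728 -0.3339 0.1258]·P = 0.0084
Cramer: x(z) = -0.0172+0.2464z;  y(z) = -0.0009+0.0278z
quadratic in z: (1.0615)z²+(0.1303)z+(-0.1245)=0, √Δ=0.7386 → z ∈ {-0.4093, 0.2865}; z = -0.4093 (taking z<0)
x = -0.1181, y = -0.0122

(-0.1181, -0.0122, -0.4093)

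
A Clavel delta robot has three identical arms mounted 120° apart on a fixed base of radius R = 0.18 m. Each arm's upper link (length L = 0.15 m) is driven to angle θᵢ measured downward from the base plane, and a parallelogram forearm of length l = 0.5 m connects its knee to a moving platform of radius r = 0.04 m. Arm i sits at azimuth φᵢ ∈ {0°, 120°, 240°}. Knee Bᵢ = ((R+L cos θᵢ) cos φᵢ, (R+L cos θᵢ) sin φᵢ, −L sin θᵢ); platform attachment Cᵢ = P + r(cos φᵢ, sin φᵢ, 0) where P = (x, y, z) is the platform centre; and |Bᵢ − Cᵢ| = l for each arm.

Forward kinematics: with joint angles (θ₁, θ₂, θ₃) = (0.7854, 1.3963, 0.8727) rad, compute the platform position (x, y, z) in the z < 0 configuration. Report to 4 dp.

arm 1 at φ=0.0°: (R−r)+L cos θ1 = 0.2461;  O1 = (0.2461, 0.0000, -0.1061)
φ2=120.0°: virtual centre (-0.0830, 0.1438, -0.1477), radius l
O3 = (0.2364·cos240.0°, 0.2364·sin240.0°, -0.1149) = (-0.1182, -0.2047, -0.1149)
|O₂|²−|O₁|² = -0.0224;  |O₃|²−|O₁|² = -0.0027
linear system: -0.6582x+0.2876y = -0.0224−-0.0833z; -0.7285x+-0.4095y = -0.0027−-0.0177z
det = 0.4790;  x = 0.0208+-0.0818z,  y = -0.0304+0.1024z
into |P−O₁|² = l²: 1.0172z² + 0.2428z + -0.1871 = 0;  Δ = 0.8201;  z = -0.5645 or 0.3258 → z<0 root = -0.5645
x = 0.0670, y = -0.0882

(0.0670, -0.0882, -0.5645)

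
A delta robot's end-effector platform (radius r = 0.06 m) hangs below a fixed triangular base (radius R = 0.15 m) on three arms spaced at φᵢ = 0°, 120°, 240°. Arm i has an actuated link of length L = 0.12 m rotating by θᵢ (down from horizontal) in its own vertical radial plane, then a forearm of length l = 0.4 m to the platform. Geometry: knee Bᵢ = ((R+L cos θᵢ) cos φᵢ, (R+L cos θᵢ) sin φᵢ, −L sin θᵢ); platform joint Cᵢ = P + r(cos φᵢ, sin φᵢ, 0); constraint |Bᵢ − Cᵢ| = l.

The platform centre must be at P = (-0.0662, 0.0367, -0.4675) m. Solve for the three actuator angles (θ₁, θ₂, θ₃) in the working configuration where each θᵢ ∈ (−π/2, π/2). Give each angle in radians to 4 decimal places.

θ₁ = 1.3094, θ₂ = 0.7858, θ₃ = 1.0475

φ1=0.0° → target in arm frame (-0.0662, 0.0367)
  A=0.1562, B=-0.4675, C=(l²−L²−A²−y'²−z²)/(2L)=-0.4113
  γ=atan2(-0.4675,0.1562)=-1.2483;  ψ=arccos(-0.8344)=2.5578;  θ1=γ+ψ≈1.3094
φ2=120.0° → target in arm frame (0.0649, 0.0390)
  A cos θ + B sin θ = C:  0.0251·cos θ + -0.4675·sin θ = -0.3129
  θ2 = atan2(B,A) + arccos(C/0.4682) = 0.7858
arm 3 (φ=240.0°): x'=0.0013, y'=-0.0757
  e−x'=0.0887;  (l²−L²−(e−x')²−y'²−z²)/2L = -0.3606
  √(A²+B²)=0.4758;  θ3 = -1.3833+2.4308 ≈ 1.0475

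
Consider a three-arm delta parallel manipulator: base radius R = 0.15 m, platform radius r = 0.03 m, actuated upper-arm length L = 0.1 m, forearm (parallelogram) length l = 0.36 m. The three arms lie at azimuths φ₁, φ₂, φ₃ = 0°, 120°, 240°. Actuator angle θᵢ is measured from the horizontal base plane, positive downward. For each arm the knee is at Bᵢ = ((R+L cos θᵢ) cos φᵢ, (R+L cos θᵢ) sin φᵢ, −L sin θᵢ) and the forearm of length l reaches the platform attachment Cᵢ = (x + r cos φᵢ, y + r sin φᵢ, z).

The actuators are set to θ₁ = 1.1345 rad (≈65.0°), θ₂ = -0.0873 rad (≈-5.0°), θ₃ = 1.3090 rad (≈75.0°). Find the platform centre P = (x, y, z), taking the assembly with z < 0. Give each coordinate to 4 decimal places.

φ1=0.0°: virtual centre (0.1623, 0.0000, -0.0906), radius l
arm 2 at φ=120.0°: (R−r)+L cos θ2 = 0.2196;  centre 2 = (-0.1098, 0.1902, 0.0087)
φ3=240.0°: virtual centre (-0.0729, -0.1263, -0.0966), radius l
eliminate P² terms by subtracting sphere 1 from 2 and 3
linear system: -0.5441x+0.3804y = 0.0138−0.1987z; -0.4704x+-0.2527y = -0.0039−-0.0119z
Cramer: x(z) = -0.0063+0.1443z;  y(z) = 0.0272-0.3159z
sphere 1 gives Az²+Bz+C=0 with A=1.1206, B=0.1154, C=-0.0922;  B²−4AC=0.4268;  roots -0.3430, 0.2400;  negative root z = -0.3430
x = -0.0558, y = 0.1356

(-0.0558, 0.1356, -0.3430)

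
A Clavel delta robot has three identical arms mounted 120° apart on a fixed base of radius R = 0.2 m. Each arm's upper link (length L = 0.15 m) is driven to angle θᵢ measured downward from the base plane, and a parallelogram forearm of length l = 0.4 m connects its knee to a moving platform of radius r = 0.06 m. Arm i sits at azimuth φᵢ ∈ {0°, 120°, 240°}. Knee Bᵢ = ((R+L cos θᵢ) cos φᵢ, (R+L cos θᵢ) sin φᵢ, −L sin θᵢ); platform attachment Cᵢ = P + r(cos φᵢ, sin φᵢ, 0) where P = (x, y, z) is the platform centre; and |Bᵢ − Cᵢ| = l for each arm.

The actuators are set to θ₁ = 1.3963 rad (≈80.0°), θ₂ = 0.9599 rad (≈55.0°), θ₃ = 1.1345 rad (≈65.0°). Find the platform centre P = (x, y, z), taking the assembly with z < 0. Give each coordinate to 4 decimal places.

arm 1 at φ=0.0°: (R−r)+L cos θ1 = 0.1660;  centre 1 = (0.1660, 0.0000, -0.1477)
centre 2 = (0.2260·cos120.0°, 0.2260·sin120.0°, -0.1229) = (-0.1130, 0.1958, -0.1229)
arm 3 at φ=240.0°: (R−r)+L cos θ3 = 0.2034;  centre 3 = (-0.1017, -0.1761, -0.1359)
subtract pairs → two planes through P
[-0.5581 0.3915 0.0497]·P = 0.0168;  [-0.5355 -0.3523 0.0235]·P = 0.0105
det = 0.4063;  x = -0.0246+0.0658z,  y = 0.0078+-0.0332z
sphere 1 gives Az²+Bz+C=0 with A=1.0054, B=0.2698, C=-0.1018;  B²−4AC=0.4820;  roots -0.4795, 0.2111;  negative root z = -0.4795
x = -0.0562, y = 0.0237

(-0.0562, 0.0237, -0.4795)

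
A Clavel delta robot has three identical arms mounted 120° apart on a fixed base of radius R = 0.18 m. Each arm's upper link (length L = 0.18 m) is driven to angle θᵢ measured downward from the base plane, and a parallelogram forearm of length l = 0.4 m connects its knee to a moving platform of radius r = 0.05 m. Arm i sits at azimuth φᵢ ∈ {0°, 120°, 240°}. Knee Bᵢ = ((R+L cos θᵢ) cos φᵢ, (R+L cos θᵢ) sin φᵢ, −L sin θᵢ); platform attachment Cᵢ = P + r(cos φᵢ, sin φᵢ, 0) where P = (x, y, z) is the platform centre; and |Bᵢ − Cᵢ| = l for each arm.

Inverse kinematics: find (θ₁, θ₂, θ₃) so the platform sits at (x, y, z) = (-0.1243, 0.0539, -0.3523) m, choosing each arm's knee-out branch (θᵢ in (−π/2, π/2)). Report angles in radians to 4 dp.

θ₁ = 1.0474, θ₂ = 0.0874, θ₃ = 0.5239

rotate P by −φ1: (-0.1243, 0.0539, -0.3523)
  A cos θ + B sin θ = C:  0.2543·cos θ + -0.3523·sin θ = -0.1780
  γ=atan2(-0.3523,0.2543)=-0.9456;  ψ=arccos(-0.4097)=1.9930;  θ1=γ+ψ≈1.0474
φ2=120.0° → target in arm frame (0.1088, 0.0807)
  A cos θ + B sin θ = C:  0.0212·cos θ + -0.3523·sin θ = -0.0097
  θ2 = atan2(B,A) + arccos(C/0.3529) = 0.0874
φ3=240.0° → target in arm frame (0.0155, -0.1346)
  A=0.1145, B=-0.3523, C=(l²−L²−A²−y'²−z²)/(2L)=-0.0771
  γ=atan2(-0.3523,0.1145)=-1.2565;  ψ=arccos(-0.2081)=1.7804;  θ3=γ+ψ≈0.5239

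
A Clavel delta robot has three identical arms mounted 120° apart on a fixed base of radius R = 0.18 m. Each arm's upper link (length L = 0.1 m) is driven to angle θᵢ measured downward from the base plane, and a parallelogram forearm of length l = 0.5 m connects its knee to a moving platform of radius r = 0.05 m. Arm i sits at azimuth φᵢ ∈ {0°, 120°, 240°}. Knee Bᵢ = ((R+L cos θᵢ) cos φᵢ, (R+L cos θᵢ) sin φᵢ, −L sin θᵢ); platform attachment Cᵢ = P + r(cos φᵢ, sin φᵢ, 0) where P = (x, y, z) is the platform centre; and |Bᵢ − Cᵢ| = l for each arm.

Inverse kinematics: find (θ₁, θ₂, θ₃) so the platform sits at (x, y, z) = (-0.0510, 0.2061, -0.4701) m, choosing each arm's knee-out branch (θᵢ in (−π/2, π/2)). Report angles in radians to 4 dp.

φ1=0.0° → target in arm frame (-0.0510, 0.2061)
  e−x'=0.1810;  (l²−L²−(e−x')²−y'²−z²)/2L = -0.2812
  θ1 = atan2(B,A) + arccos(C/0.5037) = 0.9597
rotate P by −φ2: (0.2040, -0.0589, -0.4701)
  e−x'=-0.0740;  (l²−L²−(e−x')²−y'²−z²)/2L = 0.0503
  γ=atan2(-0.4701,-0.0740)=-1.7269;  ψ=arccos(0.1057)=1.4649;  θ2=γ+ψ≈-0.2621
φ3=240.0° → target in arm frame (-0.1530, -0.1472)
  A cos θ + B sin θ = C:  0.2830·cos θ + -0.4701·sin θ = -0.4137
  θ3 = atan2(B,A) + arccos(C/0.5487) = 1.3961

θ₁ = 0.9597, θ₂ = -0.2621, θ₃ = 1.3961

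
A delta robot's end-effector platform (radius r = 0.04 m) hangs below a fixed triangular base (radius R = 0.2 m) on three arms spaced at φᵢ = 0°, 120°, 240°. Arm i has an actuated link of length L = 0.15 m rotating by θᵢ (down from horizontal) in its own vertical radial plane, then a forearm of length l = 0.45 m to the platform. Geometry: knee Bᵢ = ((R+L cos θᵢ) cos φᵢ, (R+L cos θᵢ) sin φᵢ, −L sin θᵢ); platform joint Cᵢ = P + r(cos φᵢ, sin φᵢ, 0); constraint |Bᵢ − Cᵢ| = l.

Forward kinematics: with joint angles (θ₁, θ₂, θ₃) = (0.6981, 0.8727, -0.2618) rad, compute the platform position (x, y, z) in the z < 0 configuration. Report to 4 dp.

arm 1 at φ=0.0°: (R−r)+L cos θ1 = 0.2749;  O1 = (0.2749, 0.0000, -0.0964)
φ2=120.0°: virtual centre (-0.1282, 0.2221, -0.1149), radius l
φ3=240.0°: virtual centre (-0.1524, -0.2640, 0.0388), radius l
subtract pairs → two planes through P
[-0.8062 0.4441 -0.0370]·P = -0.0059;  [-0.8547 -0.5281 0.2705]·P = 0.0096
Cramer: x(z) = -0.0014+0.1249z;  y(z) = -0.0159+0.3100z
sphere 1 gives Az²+Bz+C=0 with A=1.1117, B=0.1140, C=-0.1166;  B²−4AC=0.5315;  roots -0.3791, 0.2766;  negative root z = -0.3791
x = -0.0488, y = -0.1334

(-0.0488, -0.1334, -0.3791)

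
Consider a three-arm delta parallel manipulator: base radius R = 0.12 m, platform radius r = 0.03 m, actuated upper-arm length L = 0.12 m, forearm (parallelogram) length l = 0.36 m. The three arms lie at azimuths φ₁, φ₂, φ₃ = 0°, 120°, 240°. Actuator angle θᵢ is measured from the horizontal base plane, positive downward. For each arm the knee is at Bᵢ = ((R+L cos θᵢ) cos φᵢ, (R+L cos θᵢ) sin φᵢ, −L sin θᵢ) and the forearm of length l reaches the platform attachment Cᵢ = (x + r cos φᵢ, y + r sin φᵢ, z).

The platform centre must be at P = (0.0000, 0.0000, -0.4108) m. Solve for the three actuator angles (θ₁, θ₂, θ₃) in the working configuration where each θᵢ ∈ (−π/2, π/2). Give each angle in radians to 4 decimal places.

θ₁ = 0.8729, θ₂ = 0.8729, θ₃ = 0.8729

arm 1 (φ=0.0°): x'=0.0000, y'=0.0000
  e−x'=0.0900;  (l²−L²−(e−x')²−y'²−z²)/2L = -0.2569
  θ1 = atan2(B,A) + arccos(C/0.4205) = 0.8729
rotate P by −φ2: (0.0000, 0.0000, -0.4108)
  A cos θ + B sin θ = C:  0.0900·cos θ + -0.4108·sin θ = -0.2569
  θ2 = atan2(B,A) + arccos(C/0.4205) = 0.8729
arm 3 (φ=240.0°): x'=0.0000, y'=0.0000
  A=0.0900, B=-0.4108, C=(l²−L²−A²−y'²−z²)/(2L)=-0.2569
  θ3 = atan2(B,A) + arccos(C/0.4205) = 0.8729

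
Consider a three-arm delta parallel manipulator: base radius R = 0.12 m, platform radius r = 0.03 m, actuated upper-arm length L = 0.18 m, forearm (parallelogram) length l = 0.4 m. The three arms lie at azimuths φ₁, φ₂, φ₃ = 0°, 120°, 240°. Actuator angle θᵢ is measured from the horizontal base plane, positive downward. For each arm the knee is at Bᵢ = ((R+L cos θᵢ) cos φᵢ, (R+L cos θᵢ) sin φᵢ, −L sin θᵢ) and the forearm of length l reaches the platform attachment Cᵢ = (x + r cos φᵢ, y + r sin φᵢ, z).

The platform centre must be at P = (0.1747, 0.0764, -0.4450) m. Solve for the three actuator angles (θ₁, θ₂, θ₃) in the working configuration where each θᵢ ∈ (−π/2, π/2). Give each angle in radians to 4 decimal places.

arm 1 (φ=0.0°): x'=0.1747, y'=0.0764
  e−x'=-0.0847;  (l²−L²−(e−x')²−y'²−z²)/2L = -0.2318
  √(A²+B²)=0.4530;  θ1 = -1.7589+2.1079 ≈ 0.3490
rotate P by −φ2: (-0.0212, -0.1895, -0.4450)
  e−x'=0.1112;  (l²−L²−(e−x')²−y'²−z²)/2L = -0.3297
  √(A²+B²)=0.4587;  θ2 = -1.3260+2.3729 ≈ 1.0470
φ3=240.0° → target in arm frame (-0.1535, 0.1131)
  A=0.2435, B=-0.4450, C=(l²−L²−A²−y'²−z²)/(2L)=-0.3959
  θ3 = atan2(B,A) + arccos(C/0.5073) = 1.3960

θ₁ = 0.3490, θ₂ = 1.0470, θ₃ = 1.3960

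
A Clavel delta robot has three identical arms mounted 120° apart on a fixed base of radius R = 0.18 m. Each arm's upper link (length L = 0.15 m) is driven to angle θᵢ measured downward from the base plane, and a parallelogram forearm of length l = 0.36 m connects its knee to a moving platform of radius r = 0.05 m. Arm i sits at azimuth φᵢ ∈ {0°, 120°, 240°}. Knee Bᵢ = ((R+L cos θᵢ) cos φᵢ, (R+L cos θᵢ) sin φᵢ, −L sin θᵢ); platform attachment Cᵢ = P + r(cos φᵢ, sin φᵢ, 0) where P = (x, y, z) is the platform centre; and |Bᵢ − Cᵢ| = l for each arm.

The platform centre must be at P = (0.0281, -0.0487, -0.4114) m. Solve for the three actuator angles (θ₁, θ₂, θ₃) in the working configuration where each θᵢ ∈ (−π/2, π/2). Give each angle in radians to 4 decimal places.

θ₁ = 0.8728, θ₂ = 1.2213, θ₃ = 0.8727

φ1=0.0° → target in arm frame (0.0281, -0.0487)
  A=0.1019, B=-0.4114, C=(l²−L²−A²−y'²−z²)/(2L)=-0.2497
  θ1 = atan2(B,A) + arccos(C/0.4238) = 0.8728
arm 2 (φ=120.0°): x'=-0.0562, y'=0.0000
  e−x'=0.1862;  (l²−L²−(e−x')²−y'²−z²)/2L = -0.3228
  √(A²+B²)=0.4516;  θ2 = -1.1457+2.3670 ≈ 1.2213
φ3=240.0° → target in arm frame (0.0281, 0.0487)
  A cos θ + B sin θ = C:  0.1019·cos θ + -0.4114·sin θ = -0.2497
  θ3 = atan2(B,A) + arccos(C/0.4238) = 0.8727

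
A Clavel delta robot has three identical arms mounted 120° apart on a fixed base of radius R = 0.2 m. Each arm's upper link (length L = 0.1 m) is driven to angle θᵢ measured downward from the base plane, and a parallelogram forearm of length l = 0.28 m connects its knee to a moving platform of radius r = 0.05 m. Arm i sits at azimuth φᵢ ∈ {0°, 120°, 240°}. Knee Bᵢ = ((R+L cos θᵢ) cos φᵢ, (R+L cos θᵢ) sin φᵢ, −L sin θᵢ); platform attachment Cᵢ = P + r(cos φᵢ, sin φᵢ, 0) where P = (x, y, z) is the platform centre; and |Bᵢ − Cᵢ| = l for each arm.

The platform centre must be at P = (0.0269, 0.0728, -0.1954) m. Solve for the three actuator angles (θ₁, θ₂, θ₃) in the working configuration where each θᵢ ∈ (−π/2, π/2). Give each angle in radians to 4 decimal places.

θ₁ = 0.3491, θ₂ = 0.0879, θ₃ = 1.2222

arm 1 (φ=0.0°): x'=0.0269, y'=0.0728
  A=0.1231, B=-0.1954, C=(l²−L²−A²−y'²−z²)/(2L)=0.0488
  γ=atan2(-0.1954,0.1231)=-1.0086;  ψ=arccos(0.2114)=1.3578;  θ1=γ+ψ≈0.3491
arm 2 (φ=120.0°): x'=0.0496, y'=-0.0597
  e−x'=0.1004;  (l²−L²−(e−x')²−y'²−z²)/2L = 0.0829
  θ2 = atan2(B,A) + arccos(C/0.2197) = 0.0879
arm 3 (φ=240.0°): x'=-0.0765, y'=-0.0131
  e−x'=0.2265;  (l²−L²−(e−x')²−y'²−z²)/2L = -0.1063
  θ3 = atan2(B,A) + arccos(C/0.2991) = 1.2222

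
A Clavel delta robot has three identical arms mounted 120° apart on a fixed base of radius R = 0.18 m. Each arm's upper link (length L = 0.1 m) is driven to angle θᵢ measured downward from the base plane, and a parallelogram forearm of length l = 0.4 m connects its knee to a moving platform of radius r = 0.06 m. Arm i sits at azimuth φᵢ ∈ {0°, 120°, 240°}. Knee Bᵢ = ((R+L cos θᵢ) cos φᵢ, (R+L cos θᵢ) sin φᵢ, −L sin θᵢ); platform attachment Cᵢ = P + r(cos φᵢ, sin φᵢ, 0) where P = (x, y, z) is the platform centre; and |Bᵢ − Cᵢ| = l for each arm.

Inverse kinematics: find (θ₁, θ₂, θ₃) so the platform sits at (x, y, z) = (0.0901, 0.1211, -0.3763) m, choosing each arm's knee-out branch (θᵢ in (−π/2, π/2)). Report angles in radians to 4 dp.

rotate P by −φ1: (0.0901, 0.1211, -0.3763)
  A cos θ + B sin θ = C:  0.0299·cos θ + -0.3763·sin θ = -0.0358
  √(A²+B²)=0.3775;  θ1 = -1.4915+1.6658 ≈ 0.1743
rotate P by −φ2: (0.0598, -0.1386, -0.3763)
  A=0.0602, B=-0.3763, C=(l²−L²−A²−y'²−z²)/(2L)=-0.0721
  √(A²+B²)=0.3811;  θ2 = -1.4122+1.7612 ≈ 0.3490
rotate P by −φ3: (-0.1499, 0.0175, -0.3763)
  e−x'=0.2699;  (l²−L²−(e−x')²−y'²−z²)/2L = -0.3238
  θ3 = atan2(B,A) + arccos(C/0.4631) = 1.3966

θ₁ = 0.1743, θ₂ = 0.3490, θ₃ = 1.3966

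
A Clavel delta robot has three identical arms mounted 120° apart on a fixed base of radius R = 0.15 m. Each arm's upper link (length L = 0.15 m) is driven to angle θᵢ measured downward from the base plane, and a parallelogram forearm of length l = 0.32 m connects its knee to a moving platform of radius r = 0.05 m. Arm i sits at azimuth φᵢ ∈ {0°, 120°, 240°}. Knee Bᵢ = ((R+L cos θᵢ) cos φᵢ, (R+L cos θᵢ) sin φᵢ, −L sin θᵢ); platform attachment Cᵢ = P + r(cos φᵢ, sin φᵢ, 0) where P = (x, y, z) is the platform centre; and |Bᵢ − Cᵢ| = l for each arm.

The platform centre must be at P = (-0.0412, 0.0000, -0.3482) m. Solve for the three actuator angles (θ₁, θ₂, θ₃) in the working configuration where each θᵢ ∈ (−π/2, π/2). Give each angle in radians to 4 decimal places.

θ₁ = 0.9600, θ₂ = 0.6984, θ₃ = 0.6984

φ1=0.0° → target in arm frame (-0.0412, 0.0000)
  A=0.1412, B=-0.3482, C=(l²−L²−A²−y'²−z²)/(2L)=-0.2043
  γ=atan2(-0.3482,0.1412)=-1.1855;  ψ=arccos(-0.5436)=2.1456;  θ1=γ+ψ≈0.9600
arm 2 (φ=120.0°): x'=0.0206, y'=0.0357
  e−x'=0.0794;  (l²−L²−(e−x')²−y'²−z²)/2L = -0.1631
  √(A²+B²)=0.3571;  θ2 = -1.3466+2.0450 ≈ 0.6984
rotate P by −φ3: (0.0206, -0.0357, -0.3482)
  A cos θ + B sin θ = C:  0.0794·cos θ + -0.3482·sin θ = -0.1631
  γ=atan2(-0.3482,0.0794)=-1.3466;  ψ=arccos(-0.4566)=2.0450;  θ3=γ+ψ≈0.6984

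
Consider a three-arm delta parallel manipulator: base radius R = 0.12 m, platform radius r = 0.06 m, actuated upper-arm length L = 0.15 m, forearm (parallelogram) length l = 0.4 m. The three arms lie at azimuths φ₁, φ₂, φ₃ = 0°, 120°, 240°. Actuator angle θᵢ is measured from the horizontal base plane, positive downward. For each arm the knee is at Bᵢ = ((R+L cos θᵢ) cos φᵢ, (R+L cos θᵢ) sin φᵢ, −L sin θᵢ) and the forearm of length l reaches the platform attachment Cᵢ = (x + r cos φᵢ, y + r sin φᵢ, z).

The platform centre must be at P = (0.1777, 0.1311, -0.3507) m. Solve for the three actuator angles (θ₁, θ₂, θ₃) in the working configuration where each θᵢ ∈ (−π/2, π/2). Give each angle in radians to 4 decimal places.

θ₁ = -0.1743, θ₂ = 0.4366, θ₃ = 1.1349

arm 1 (φ=0.0°): x'=0.1777, y'=0.1311
  A=-0.1177, B=-0.3507, C=(l²−L²−A²−y'²−z²)/(2L)=-0.0551
  √(A²+B²)=0.3699;  θ1 = -1.8946+1.7203 ≈ -0.1743
φ2=120.0° → target in arm frame (0.0247, -0.2194)
  e−x'=0.0353;  (l²−L²−(e−x')²−y'²−z²)/2L = -0.1163
  √(A²+B²)=0.3525;  θ2 = -1.4704+1.9071 ≈ 0.4366
φ3=240.0° → target in arm frame (-0.2024, 0.0883)
  A=0.2624, B=-0.3507, C=(l²−L²−A²−y'²−z²)/(2L)=-0.2071
  γ=atan2(-0.3507,0.2624)=-0.9285;  ψ=arccos(-0.4729)=2.0634;  θ3=γ+ψ≈1.1349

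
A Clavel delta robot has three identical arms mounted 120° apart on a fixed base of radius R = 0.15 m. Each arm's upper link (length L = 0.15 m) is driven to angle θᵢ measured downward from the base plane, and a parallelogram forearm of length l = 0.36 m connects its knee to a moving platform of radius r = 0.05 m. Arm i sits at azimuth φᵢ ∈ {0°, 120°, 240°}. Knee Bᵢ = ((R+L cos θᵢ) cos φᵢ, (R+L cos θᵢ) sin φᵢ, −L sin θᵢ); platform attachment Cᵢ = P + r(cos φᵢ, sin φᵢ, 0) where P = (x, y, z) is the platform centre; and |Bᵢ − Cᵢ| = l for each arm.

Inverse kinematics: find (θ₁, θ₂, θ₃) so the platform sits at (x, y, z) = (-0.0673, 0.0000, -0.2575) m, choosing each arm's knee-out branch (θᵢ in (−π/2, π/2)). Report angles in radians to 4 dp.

θ₁ = 0.4367, θ₂ = -0.1742, θ₃ = -0.1742

arm 1 (φ=0.0°): x'=-0.0673, y'=0.0000
  A cos θ + B sin θ = C:  0.1673·cos θ + -0.2575·sin θ = 0.0427
  γ=atan2(-0.2575,0.1673)=-0.9946;  ψ=arccos(0.1390)=1.4314;  θ1=γ+ψ≈0.4367
rotate P by −φ2: (0.0336, 0.0583, -0.2575)
  e−x'=0.0664;  (l²−L²−(e−x')²−y'²−z²)/2L = 0.1100
  γ=atan2(-0.2575,0.0664)=-1.3186;  ψ=arccos(0.4136)=1.1444;  θ2=γ+ψ≈-0.1742
arm 3 (φ=240.0°): x'=0.0337, y'=-0.0583
  e−x'=0.0663;  (l²−L²−(e−x')²−y'²−z²)/2L = 0.1100
  γ=atan2(-0.2575,0.0663)=-1.3186;  ψ=arccos(0.4136)=1.1444;  θ3=γ+ψ≈-0.1742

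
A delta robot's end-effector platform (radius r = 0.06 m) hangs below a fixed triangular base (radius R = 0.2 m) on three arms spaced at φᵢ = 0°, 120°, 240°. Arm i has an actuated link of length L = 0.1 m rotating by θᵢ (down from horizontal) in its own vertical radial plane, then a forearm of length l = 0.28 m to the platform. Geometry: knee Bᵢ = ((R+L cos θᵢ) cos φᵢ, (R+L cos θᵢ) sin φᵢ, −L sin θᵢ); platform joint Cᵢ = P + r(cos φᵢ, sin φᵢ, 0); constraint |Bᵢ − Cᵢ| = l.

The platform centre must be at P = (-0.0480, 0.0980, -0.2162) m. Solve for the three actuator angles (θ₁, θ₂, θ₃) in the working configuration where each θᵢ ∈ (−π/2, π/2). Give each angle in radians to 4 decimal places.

θ₁ = 1.1343, θ₂ = -0.3489, θ₃ = 1.2218

φ1=0.0° → target in arm frame (-0.0480, 0.0980)
  A cos θ + B sin θ = C:  0.1880·cos θ + -0.2162·sin θ = -0.1165
  √(A²+B²)=0.2865;  θ1 = -0.8551+1.9894 ≈ 1.1343
φ2=120.0° → target in arm frame (0.1089, -0.0074)
  A cos θ + B sin θ = C:  0.0311·cos θ + -0.2162·sin θ = 0.1032
  γ=atan2(-0.2162,0.0311)=-1.4278;  ψ=arccos(0.4723)=1.0789;  θ2=γ+ψ≈-0.3489
φ3=240.0° → target in arm frame (-0.0609, -0.0906)
  e−x'=0.2009;  (l²−L²−(e−x')²−y'²−z²)/2L = -0.1345
  √(A²+B²)=0.2951;  θ3 = -0.8221+2.0439 ≈ 1.2218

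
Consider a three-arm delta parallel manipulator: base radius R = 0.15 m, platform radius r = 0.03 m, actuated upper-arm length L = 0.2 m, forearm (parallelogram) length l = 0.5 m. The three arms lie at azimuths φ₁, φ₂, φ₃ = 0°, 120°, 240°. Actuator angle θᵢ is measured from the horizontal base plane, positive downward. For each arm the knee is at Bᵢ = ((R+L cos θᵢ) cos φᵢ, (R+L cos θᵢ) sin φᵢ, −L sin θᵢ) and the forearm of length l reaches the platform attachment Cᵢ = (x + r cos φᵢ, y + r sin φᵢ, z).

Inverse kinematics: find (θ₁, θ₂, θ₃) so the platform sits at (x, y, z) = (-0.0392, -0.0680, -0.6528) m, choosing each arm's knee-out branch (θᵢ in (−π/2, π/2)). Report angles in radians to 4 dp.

arm 1 (φ=0.0°): x'=-0.0392, y'=-0.0680
  A cos θ + B sin θ = C:  0.1592·cos θ + -0.6528·sin θ = -0.6153
  √(A²+B²)=0.6719;  θ1 = -1.3316+2.7281 ≈ 1.3965
φ2=120.0° → target in arm frame (-0.0393, 0.0679)
  A=0.1593, B=-0.6528, C=(l²−L²−A²−y'²−z²)/(2L)=-0.6153
  θ2 = atan2(B,A) + arccos(C/0.6720) = 1.3967
rotate P by −φ3: (0.0785, 0.0001, -0.6528)
  A=0.0415, B=-0.6528, C=(l²−L²−A²−y'²−z²)/(2L)=-0.5447
  θ3 = atan2(B,A) + arccos(C/0.6541) = 1.0474

θ₁ = 1.3965, θ₂ = 1.3967, θ₃ = 1.0474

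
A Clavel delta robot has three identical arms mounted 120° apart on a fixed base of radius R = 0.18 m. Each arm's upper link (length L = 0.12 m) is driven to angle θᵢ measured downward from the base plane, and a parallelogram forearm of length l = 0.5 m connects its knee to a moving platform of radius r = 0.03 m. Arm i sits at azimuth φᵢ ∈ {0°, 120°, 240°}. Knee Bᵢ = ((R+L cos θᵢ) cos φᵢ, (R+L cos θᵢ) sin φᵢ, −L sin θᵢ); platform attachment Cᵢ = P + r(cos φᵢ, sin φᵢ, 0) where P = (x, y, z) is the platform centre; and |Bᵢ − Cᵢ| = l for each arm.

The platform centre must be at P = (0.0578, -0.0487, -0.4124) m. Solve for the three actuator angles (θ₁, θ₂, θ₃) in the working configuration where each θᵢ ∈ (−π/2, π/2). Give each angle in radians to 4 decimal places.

θ₁ = -0.3492, θ₂ = 0.3492, θ₃ = -0.0871

rotate P by −φ1: (0.0578, -0.0487, -0.4124)
  e−x'=0.0922;  (l²−L²−(e−x')²−y'²−z²)/2L = 0.2277
  √(A²+B²)=0.4226;  θ1 = -1.3508+1.0017 ≈ -0.3492
φ2=120.0° → target in arm frame (-0.0711, -0.0257)
  A cos θ + B sin θ = C:  0.2211·cos θ + -0.4124·sin θ = 0.0666
  γ=atan2(-0.4124,0.2211)=-1.0787;  ψ=arccos(0.1424)=1.4279;  θ2=γ+ψ≈0.3492
arm 3 (φ=240.0°): x'=0.0133, y'=0.0744
  e−x'=0.1367;  (l²−L²−(e−x')²−y'²−z²)/2L = 0.1721
  √(A²+B²)=0.4345;  θ3 = -1.2507+1.1636 ≈ -0.0871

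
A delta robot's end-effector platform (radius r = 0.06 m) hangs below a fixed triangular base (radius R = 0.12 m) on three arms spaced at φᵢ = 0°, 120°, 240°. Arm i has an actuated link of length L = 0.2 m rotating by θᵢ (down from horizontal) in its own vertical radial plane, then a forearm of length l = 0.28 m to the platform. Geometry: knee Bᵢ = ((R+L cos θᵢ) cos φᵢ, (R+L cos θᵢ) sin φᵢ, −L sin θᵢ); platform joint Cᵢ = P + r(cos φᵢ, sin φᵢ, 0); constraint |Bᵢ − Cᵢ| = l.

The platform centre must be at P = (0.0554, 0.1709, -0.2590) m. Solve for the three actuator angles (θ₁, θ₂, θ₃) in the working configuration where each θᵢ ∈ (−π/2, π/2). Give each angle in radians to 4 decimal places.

θ₁ = 0.6108, θ₂ = 0.2619, θ₃ = 1.3961

rotate P by −φ1: (0.0554, 0.1709, -0.2590)
  A=0.0046, B=-0.2590, C=(l²−L²−A²−y'²−z²)/(2L)=-0.1448
  √(A²+B²)=0.2590;  θ1 = -1.5530+2.1638 ≈ 0.6108
φ2=120.0° → target in arm frame (0.1203, -0.1334)
  A=-0.0603, B=-0.2590, C=(l²−L²−A²−y'²−z²)/(2L)=-0.1253
  θ2 = atan2(B,A) + arccos(C/0.2659) = 0.2619
rotate P by −φ3: (-0.1757, -0.0375, -0.2590)
  e−x'=0.2357;  (l²−L²−(e−x')²−y'²−z²)/2L = -0.2141
  γ=atan2(-0.2590,0.2357)=-0.8325;  ψ=arccos(-0.6114)=2.2286;  θ3=γ+ψ≈1.3961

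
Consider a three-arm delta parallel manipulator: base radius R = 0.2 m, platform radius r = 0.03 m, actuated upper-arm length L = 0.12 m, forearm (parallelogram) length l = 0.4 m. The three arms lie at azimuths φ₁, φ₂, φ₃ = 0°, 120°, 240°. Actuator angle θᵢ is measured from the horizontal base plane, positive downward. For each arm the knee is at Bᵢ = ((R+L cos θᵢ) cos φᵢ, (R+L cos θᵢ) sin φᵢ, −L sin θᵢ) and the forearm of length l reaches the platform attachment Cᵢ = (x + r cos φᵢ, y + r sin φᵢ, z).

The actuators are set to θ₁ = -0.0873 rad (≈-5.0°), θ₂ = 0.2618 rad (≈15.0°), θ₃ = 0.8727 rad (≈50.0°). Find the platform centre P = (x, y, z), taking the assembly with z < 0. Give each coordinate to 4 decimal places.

(0.0653, 0.0586, -0.3155)

S1 = (0.2895·cos0.0°, 0.2895·sin0.0°, 0.0105) = (0.2895, 0.0000, 0.0105)
arm 2 at φ=120.0°: e+L cos θ2 = 0.2859;  S2 = (-0.1430, 0.2476, -0.0311)
φ3=240.0°: virtual centre (-0.1236, -0.2140, -0.0919), radius l
|S₂|²−|S₁|² = -0.0012;  |S₃|²−|S₁|² = -0.0144
[-0.8650 0.4952 -0.0830]·P = -0.0012;  [-0.8262 -0.4280 -0.2048]·P = -0.0144
det = 0.7794;  x = 0.0098+-0.1757z,  y = 0.0147+-0.1392z
sphere 1 gives Az²+Bz+C=0 with A=1.0503, B=0.0733, C=-0.0814;  B²−4AC=0.3475;  roots -0.3155, 0.2458;  negative root z = -0.3155
x = 0.0653, y = 0.0586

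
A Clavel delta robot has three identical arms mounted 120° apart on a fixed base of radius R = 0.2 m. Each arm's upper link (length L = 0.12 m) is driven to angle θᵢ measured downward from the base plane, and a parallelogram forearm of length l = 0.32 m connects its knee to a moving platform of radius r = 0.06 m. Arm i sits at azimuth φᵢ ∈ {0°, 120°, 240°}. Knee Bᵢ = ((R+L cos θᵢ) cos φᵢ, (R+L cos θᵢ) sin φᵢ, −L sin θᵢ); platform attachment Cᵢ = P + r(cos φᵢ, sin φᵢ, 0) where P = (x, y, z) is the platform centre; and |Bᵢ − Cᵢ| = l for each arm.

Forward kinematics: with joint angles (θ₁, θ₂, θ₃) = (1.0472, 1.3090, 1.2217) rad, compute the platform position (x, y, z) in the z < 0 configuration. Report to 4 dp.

φ1=0.0°: virtual centre (0.2000, 0.0000, -0.1039), radius l
S2 = (0.1711·cos120.0°, 0.1711·sin120.0°, -0.1159) = (-0.0855, 0.1481, -0.1159)
S3 = (0.1810·cos240.0°, 0.1810·sin240.0°, -0.1128) = (-0.0905, -0.1568, -0.1128)
eliminate P² terms by subtracting sphere 1 from 2 and 3
linear system: -0.5711x+0.2963y = -0.0081−-0.0240z; -0.5810x+-0.3136y = -0.0053−-0.0177z
Cramer: x(z) = 0.0117-0.0363z;  y(z) = -0.0048+0.0109z
quadratic in z: (1.0014)z²+(0.2214)z+(-0.0561)=0, √Δ=0.5233 → z ∈ {-0.3718, 0.1507}; z = -0.3718 (taking z<0)
x = 0.0252, y = -0.0088

(0.0252, -0.0088, -0.3718)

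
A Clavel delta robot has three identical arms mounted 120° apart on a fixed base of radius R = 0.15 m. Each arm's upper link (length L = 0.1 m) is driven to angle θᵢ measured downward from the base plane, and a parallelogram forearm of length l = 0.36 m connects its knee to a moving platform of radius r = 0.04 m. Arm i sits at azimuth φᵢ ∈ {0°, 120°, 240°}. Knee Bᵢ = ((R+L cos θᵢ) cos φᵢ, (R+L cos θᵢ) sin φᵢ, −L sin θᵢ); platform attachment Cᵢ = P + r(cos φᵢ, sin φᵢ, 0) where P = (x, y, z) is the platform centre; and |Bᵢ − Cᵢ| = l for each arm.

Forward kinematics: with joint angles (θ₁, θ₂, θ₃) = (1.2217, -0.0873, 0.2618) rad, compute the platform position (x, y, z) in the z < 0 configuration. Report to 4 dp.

centre 1 = (0.1442·cos0.0°, 0.1442·sin0.0°, -0.0940) = (0.1442, 0.0000, -0.0940)
centre 2 = (0.2096·cos120.0°, 0.2096·sin120.0°, 0.0087) = (-0.1048, 0.1815, 0.0087)
arm 3 at φ=240.0°: ρ3 = 0.2066;  centre 3 = (-0.1033, -0.1789, -0.0259)
subtract pairs → two planes through P
[-0.4980 0.3631 0.2054]·P = 0.0144;  [-0.4950 -0.3578 0.1362]·P = 0.0137
det = 0.3579;  x = -0.0283+0.3434z,  y = 0.0008+-0.0946z
quadratic in z: (1.1269)z²+(0.0693)z+(-0.0910)=0, √Δ=0.6442 → z ∈ {-0.3166, 0.2551}; z = -0.3166 (taking z<0)
x = -0.1370, y = 0.0307

(-0.1370, 0.0307, -0.3166)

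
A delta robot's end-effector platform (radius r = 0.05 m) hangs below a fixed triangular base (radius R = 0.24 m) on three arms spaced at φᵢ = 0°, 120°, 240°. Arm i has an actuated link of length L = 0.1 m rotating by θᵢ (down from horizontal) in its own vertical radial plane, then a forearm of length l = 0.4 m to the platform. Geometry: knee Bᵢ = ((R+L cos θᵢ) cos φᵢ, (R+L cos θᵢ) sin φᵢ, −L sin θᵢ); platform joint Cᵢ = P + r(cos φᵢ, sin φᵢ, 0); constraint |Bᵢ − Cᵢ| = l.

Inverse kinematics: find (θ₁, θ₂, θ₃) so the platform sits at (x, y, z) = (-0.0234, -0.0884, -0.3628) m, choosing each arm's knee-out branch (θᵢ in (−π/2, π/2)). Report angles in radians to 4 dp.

θ₁ = 0.9602, θ₂ = 1.2215, θ₃ = 0.1744

φ1=0.0° → target in arm frame (-0.0234, -0.0884)
  A cos θ + B sin θ = C:  0.2134·cos θ + -0.3628·sin θ = -0.1749
  θ1 = atan2(B,A) + arccos(C/0.4209) = 0.9602
φ2=120.0° → target in arm frame (-0.0649, 0.0645)
  A=0.2549, B=-0.3628, C=(l²−L²−A²−y'²−z²)/(2L)=-0.2537
  θ2 = atan2(B,A) + arccos(C/0.4434) = 1.2215
rotate P by −φ3: (0.0883, 0.0239, -0.3628)
  A cos θ + B sin θ = C:  0.1017·cos θ + -0.3628·sin θ = 0.0373
  γ=atan2(-0.3628,0.1017)=-1.2974;  ψ=arccos(0.0989)=1.4718;  θ3=γ+ψ≈0.1744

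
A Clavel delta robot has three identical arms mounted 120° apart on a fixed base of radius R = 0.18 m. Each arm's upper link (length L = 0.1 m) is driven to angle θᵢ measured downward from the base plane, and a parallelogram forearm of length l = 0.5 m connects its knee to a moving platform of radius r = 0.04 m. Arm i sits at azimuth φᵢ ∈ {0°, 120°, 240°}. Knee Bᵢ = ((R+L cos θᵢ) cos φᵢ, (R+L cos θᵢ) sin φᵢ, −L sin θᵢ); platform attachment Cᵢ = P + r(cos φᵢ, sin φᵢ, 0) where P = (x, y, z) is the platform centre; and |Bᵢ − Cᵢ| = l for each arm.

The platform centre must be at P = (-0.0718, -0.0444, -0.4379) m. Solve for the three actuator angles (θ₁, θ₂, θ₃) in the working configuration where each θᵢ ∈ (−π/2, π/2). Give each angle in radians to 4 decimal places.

arm 1 (φ=0.0°): x'=-0.0718, y'=-0.0444
  A=0.2118, B=-0.4379, C=(l²−L²−A²−y'²−z²)/(2L)=0.0071
  θ1 = atan2(B,A) + arccos(C/0.4864) = 0.4360
arm 2 (φ=120.0°): x'=-0.0026, y'=0.0844
  A cos θ + B sin θ = C:  0.1426·cos θ + -0.4379·sin θ = 0.1040
  γ=atan2(-0.4379,0.1426)=-1.2561;  ψ=arccos(0.2259)=1.3430;  θ2=γ+ψ≈0.0869
φ3=240.0° → target in arm frame (0.0744, -0.0400)
  A cos θ + B sin θ = C:  0.0656·cos θ + -0.4379·sin θ = 0.2117
  θ3 = atan2(B,A) + arccos(C/0.4428) = -0.3496

θ₁ = 0.4360, θ₂ = 0.0869, θ₃ = -0.3496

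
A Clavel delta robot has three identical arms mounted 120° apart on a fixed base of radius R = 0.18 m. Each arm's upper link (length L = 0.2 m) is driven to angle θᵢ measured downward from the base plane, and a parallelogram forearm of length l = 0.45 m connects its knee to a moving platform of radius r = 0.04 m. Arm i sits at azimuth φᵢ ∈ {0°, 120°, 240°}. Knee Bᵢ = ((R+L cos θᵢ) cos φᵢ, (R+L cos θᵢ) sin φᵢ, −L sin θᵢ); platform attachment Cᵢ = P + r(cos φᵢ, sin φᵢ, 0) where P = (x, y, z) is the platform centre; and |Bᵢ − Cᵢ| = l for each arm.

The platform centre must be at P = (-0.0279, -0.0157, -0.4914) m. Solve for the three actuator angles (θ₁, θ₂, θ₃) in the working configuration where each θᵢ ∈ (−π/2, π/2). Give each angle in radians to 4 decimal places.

θ₁ = 0.8727, θ₂ = 0.7854, θ₃ = 0.6981

rotate P by −φ1: (-0.0279, -0.0157, -0.4914)
  e−x'=0.1679;  (l²−L²−(e−x')²−y'²−z²)/2L = -0.2685
  θ1 = atan2(B,A) + arccos(C/0.5193) = 0.8727
arm 2 (φ=120.0°): x'=0.0004, y'=0.0320
  e−x'=0.1396;  (l²−L²−(e−x')²−y'²−z²)/2L = -0.2487
  γ=atan2(-0.4914,0.1396)=-1.2939;  ψ=arccos(-0.4869)=2.0794;  θ2=γ+ψ≈0.7854
arm 3 (φ=240.0°): x'=0.0275, y'=-0.0163
  e−x'=0.1125;  (l²−L²−(e−x')²−y'²−z²)/2L = -0.2297
  θ3 = atan2(B,A) + arccos(C/0.5041) = 0.6981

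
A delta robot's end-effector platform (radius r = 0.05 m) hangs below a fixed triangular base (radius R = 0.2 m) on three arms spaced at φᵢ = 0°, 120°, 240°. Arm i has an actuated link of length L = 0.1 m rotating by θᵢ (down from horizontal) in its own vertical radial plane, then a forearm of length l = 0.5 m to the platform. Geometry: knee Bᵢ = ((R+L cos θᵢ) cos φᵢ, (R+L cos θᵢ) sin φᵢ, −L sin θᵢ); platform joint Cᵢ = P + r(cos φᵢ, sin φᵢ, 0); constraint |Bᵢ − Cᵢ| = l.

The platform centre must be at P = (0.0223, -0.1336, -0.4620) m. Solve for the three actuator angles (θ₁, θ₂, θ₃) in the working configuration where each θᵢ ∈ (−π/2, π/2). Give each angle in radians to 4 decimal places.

φ1=0.0° → target in arm frame (0.0223, -0.1336)
  A cos θ + B sin θ = C:  0.1277·cos θ + -0.4620·sin θ = -0.0380
  γ=atan2(-0.4620,0.1277)=-1.3011;  ψ=arccos(-0.0793)=1.6502;  θ1=γ+ψ≈0.3490
φ2=120.0° → target in arm frame (-0.1269, 0.0475)
  e−x'=0.2769;  (l²−L²−(e−x')²−y'²−z²)/2L = -0.2617
  √(A²+B²)=0.5386;  θ2 = -1.0309+2.0782 ≈ 1.0473
φ3=240.0° → target in arm frame (0.1046, 0.0861)
  A cos θ + B sin θ = C:  0.0454·cos θ + -0.4620·sin θ = 0.0854
  θ3 = atan2(B,A) + arccos(C/0.4642) = -0.0869

θ₁ = 0.3490, θ₂ = 1.0473, θ₃ = -0.0869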